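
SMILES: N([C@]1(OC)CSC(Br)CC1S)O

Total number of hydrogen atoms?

Hydrogens are implicit in SMILES; fill each atom to its normal valence:
  2 × C: 2 H each → 4
  2 × C: 1 H each → 2
  1 × Br: no H
  1 × C: 3 H
  1 × C: no H
  1 × N: 1 H
  1 × O: 1 H
  1 × O: no H
  1 × S: 1 H
  1 × S: no H
  Total hydrogens = 12.

12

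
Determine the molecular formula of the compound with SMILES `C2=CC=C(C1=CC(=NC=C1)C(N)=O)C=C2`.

C12H10N2O

Heavy atoms from the SMILES: 12 C, 2 N, 1 O.
Implicit hydrogens by atom environment:
  8 × C (aromatic): 1 H each → 8
  3 × C (aromatic): no H
  1 × C: no H
  1 × N: 2 H
  1 × N (aromatic): no H
  1 × O: no H
  Total hydrogens = 10.
Molecular formula: C12H10N2O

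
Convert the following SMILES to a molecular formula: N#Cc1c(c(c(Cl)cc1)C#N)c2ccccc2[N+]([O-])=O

C14H6ClN3O2

Heavy atoms from the SMILES: 14 C, 1 Cl, 3 N, 2 O.
Implicit hydrogens by atom environment:
  6 × C (aromatic): 1 H each → 6
  6 × C (aromatic): no H
  2 × C: no H
  2 × N: no H
  1 × Cl: no H
  1 × N (charge +1): no H
  1 × O: no H
  1 × O (charge -1): no H
  Total hydrogens = 6.
Molecular formula: C14H6ClN3O2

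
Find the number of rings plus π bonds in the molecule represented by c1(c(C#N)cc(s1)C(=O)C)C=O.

7

Molecular formula from the SMILES: C8H5NO2S.
DoU = (2C + 2 + N − H − X)/2 = (2·8 + 2 + 1 − 5 − 0)/2 = 14/2 = 7.
(Structurally: 1 ring(s) + 6 π bond(s) = 7.)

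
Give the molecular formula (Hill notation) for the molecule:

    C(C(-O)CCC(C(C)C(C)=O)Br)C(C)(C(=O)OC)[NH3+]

Heavy atoms from the SMILES: 1 Br, 13 C, 1 N, 4 O.
Implicit hydrogens by atom environment:
  4 × C: 3 H each → 12
  3 × C: 2 H each → 6
  3 × C: 1 H each → 3
  3 × C: no H
  3 × O: no H
  1 × Br: no H
  1 × N (charge +1): 3 H
  1 × O: 1 H
  Total hydrogens = 25.
Net charge +1.
Molecular formula: C13H25BrNO4+

C13H25BrNO4+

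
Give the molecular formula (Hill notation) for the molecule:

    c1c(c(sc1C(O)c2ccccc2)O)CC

C13H14O2S

Heavy atoms from the SMILES: 13 C, 2 O, 1 S.
Implicit hydrogens by atom environment:
  6 × C (aromatic): 1 H each → 6
  4 × C (aromatic): no H
  2 × O: 1 H each → 2
  1 × C: 3 H
  1 × C: 2 H
  1 × C: 1 H
  1 × S (aromatic): no H
  Total hydrogens = 14.
Molecular formula: C13H14O2S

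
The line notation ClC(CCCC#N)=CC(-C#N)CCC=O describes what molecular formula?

C11H13ClN2O

Heavy atoms from the SMILES: 11 C, 1 Cl, 2 N, 1 O.
Implicit hydrogens by atom environment:
  5 × C: 2 H each → 10
  3 × C: 1 H each → 3
  3 × C: no H
  2 × N: no H
  1 × Cl: no H
  1 × O: no H
  Total hydrogens = 13.
Molecular formula: C11H13ClN2O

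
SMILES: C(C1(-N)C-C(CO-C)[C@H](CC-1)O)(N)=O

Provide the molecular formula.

C9H18N2O3

Heavy atoms from the SMILES: 9 C, 2 N, 3 O.
Implicit hydrogens by atom environment:
  4 × C: 2 H each → 8
  2 × C: 1 H each → 2
  2 × C: no H
  2 × N: 2 H each → 4
  2 × O: no H
  1 × C: 3 H
  1 × O: 1 H
  Total hydrogens = 18.
Molecular formula: C9H18N2O3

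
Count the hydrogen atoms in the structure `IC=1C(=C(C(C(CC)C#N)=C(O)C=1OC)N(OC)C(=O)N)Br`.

15

Hydrogens are implicit in SMILES; fill each atom to its normal valence:
  6 × C (aromatic): no H
  3 × C: 3 H each → 9
  3 × O: no H
  2 × C: no H
  2 × N: no H
  1 × Br: no H
  1 × C: 2 H
  1 × C: 1 H
  1 × I: no H
  1 × N: 2 H
  1 × O: 1 H
  Total hydrogens = 15.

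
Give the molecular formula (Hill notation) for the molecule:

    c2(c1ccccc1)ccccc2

C12H10

Heavy atoms from the SMILES: 12 C.
Implicit hydrogens by atom environment:
  10 × C (aromatic): 1 H each → 10
  2 × C (aromatic): no H
  Total hydrogens = 10.
Molecular formula: C12H10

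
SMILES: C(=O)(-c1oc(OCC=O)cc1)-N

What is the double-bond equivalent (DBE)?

Molecular formula from the SMILES: C7H7NO4.
DoU = (2C + 2 + N − H − X)/2 = (2·7 + 2 + 1 − 7 − 0)/2 = 10/2 = 5.
(Structurally: 1 ring(s) + 4 π bond(s) = 5.)

5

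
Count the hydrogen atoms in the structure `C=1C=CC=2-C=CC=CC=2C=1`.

8

Hydrogens are implicit in SMILES; fill each atom to its normal valence:
  8 × C (aromatic): 1 H each → 8
  2 × C (aromatic): no H
  Total hydrogens = 8.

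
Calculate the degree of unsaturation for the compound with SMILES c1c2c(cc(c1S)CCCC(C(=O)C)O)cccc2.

Molecular formula from the SMILES: C16H18O2S.
DoU = (2C + 2 + N − H − X)/2 = (2·16 + 2 + 0 − 18 − 0)/2 = 16/2 = 8.
(Structurally: 2 ring(s) + 6 π bond(s) = 8.)

8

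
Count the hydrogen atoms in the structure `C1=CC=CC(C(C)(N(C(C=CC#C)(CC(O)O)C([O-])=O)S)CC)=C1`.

22

Hydrogens are implicit in SMILES; fill each atom to its normal valence:
  5 × C (aromatic): 1 H each → 5
  4 × C: 1 H each → 4
  4 × C: no H
  2 × C: 3 H each → 6
  2 × C: 2 H each → 4
  2 × O: 1 H each → 2
  1 × C (aromatic): no H
  1 × N: no H
  1 × O: no H
  1 × O (charge -1): no H
  1 × S: 1 H
  Total hydrogens = 22.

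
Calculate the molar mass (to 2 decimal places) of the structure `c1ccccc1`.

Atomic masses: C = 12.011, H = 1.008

Molecular formula: C6H6.
M = 6×12.011 + 6×1.008 = 78.11 g/mol.

78.11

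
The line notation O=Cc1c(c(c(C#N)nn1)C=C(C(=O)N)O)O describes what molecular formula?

Heavy atoms from the SMILES: 9 C, 4 N, 4 O.
Implicit hydrogens by atom environment:
  4 × C (aromatic): no H
  3 × C: no H
  2 × C: 1 H each → 2
  2 × N (aromatic): no H
  2 × O: 1 H each → 2
  2 × O: no H
  1 × N: 2 H
  1 × N: no H
  Total hydrogens = 6.
Molecular formula: C9H6N4O4

C9H6N4O4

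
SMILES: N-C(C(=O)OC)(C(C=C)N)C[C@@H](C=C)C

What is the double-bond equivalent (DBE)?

Molecular formula from the SMILES: C11H20N2O2.
DoU = (2C + 2 + N − H − X)/2 = (2·11 + 2 + 2 − 20 − 0)/2 = 6/2 = 3.
(Structurally: 0 ring(s) + 3 π bond(s) = 3.)

3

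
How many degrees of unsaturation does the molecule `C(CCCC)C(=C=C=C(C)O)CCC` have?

3

Molecular formula from the SMILES: C13H22O.
DoU = (2C + 2 + N − H − X)/2 = (2·13 + 2 + 0 − 22 − 0)/2 = 6/2 = 3.
(Structurally: 0 ring(s) + 3 π bond(s) = 3.)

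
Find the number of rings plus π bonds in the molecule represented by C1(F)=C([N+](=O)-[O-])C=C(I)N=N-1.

5

Molecular formula from the SMILES: C4HFIN3O2.
DoU = (2C + 2 + N − H − X)/2 = (2·4 + 2 + 3 − 1 − 2)/2 = 10/2 = 5.
(Structurally: 1 ring(s) + 4 π bond(s) = 5.)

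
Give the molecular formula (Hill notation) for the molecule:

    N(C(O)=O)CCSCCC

C6H13NO2S

Heavy atoms from the SMILES: 6 C, 1 N, 2 O, 1 S.
Implicit hydrogens by atom environment:
  4 × C: 2 H each → 8
  1 × C: 3 H
  1 × C: no H
  1 × N: 1 H
  1 × O: 1 H
  1 × O: no H
  1 × S: no H
  Total hydrogens = 13.
Molecular formula: C6H13NO2S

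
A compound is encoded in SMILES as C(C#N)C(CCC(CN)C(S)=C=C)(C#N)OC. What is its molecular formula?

C12H17N3OS

Heavy atoms from the SMILES: 12 C, 3 N, 1 O, 1 S.
Implicit hydrogens by atom environment:
  5 × C: 2 H each → 10
  5 × C: no H
  2 × N: no H
  1 × C: 3 H
  1 × C: 1 H
  1 × N: 2 H
  1 × O: no H
  1 × S: 1 H
  Total hydrogens = 17.
Molecular formula: C12H17N3OS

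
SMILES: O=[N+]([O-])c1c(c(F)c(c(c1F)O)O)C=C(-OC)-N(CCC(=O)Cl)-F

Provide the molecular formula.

Heavy atoms from the SMILES: 12 C, 1 Cl, 3 F, 2 N, 6 O.
Implicit hydrogens by atom environment:
  6 × C (aromatic): no H
  3 × F: no H
  3 × O: no H
  2 × C: 2 H each → 4
  2 × C: no H
  2 × O: 1 H each → 2
  1 × C: 3 H
  1 × C: 1 H
  1 × Cl: no H
  1 × N (charge +1): no H
  1 × N: no H
  1 × O (charge -1): no H
  Total hydrogens = 10.
Molecular formula: C12H10ClF3N2O6

C12H10ClF3N2O6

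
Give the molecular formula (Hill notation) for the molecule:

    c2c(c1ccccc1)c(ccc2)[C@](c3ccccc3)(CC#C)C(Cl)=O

C23H17ClO

Heavy atoms from the SMILES: 23 C, 1 Cl, 1 O.
Implicit hydrogens by atom environment:
  14 × C (aromatic): 1 H each → 14
  4 × C (aromatic): no H
  3 × C: no H
  1 × C: 2 H
  1 × C: 1 H
  1 × Cl: no H
  1 × O: no H
  Total hydrogens = 17.
Molecular formula: C23H17ClO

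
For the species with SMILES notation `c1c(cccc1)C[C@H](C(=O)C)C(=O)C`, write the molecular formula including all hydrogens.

C12H14O2

Heavy atoms from the SMILES: 12 C, 2 O.
Implicit hydrogens by atom environment:
  5 × C (aromatic): 1 H each → 5
  2 × C: 3 H each → 6
  2 × C: no H
  2 × O: no H
  1 × C: 2 H
  1 × C: 1 H
  1 × C (aromatic): no H
  Total hydrogens = 14.
Molecular formula: C12H14O2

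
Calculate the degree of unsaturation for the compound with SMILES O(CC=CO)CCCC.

1

Molecular formula from the SMILES: C7H14O2.
DoU = (2C + 2 + N − H − X)/2 = (2·7 + 2 + 0 − 14 − 0)/2 = 2/2 = 1.
(Structurally: 0 ring(s) + 1 π bond(s) = 1.)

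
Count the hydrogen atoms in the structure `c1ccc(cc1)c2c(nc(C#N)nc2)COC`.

Hydrogens are implicit in SMILES; fill each atom to its normal valence:
  6 × C (aromatic): 1 H each → 6
  4 × C (aromatic): no H
  2 × N (aromatic): no H
  1 × C: 3 H
  1 × C: 2 H
  1 × C: no H
  1 × N: no H
  1 × O: no H
  Total hydrogens = 11.

11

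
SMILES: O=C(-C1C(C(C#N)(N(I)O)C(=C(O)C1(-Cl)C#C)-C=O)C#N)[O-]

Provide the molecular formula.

C12H6ClIN3O5-

Heavy atoms from the SMILES: 12 C, 1 Cl, 1 I, 3 N, 5 O.
Implicit hydrogens by atom environment:
  8 × C: no H
  4 × C: 1 H each → 4
  3 × N: no H
  2 × O: 1 H each → 2
  2 × O: no H
  1 × Cl: no H
  1 × I: no H
  1 × O (charge -1): no H
  Total hydrogens = 6.
Net charge -1.
Molecular formula: C12H6ClIN3O5-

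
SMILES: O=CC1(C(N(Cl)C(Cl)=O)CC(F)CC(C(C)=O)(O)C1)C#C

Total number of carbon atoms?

The symbol for carbon appears 13 times in the SMILES. (Cl is a single chlorine, not C + l.)

13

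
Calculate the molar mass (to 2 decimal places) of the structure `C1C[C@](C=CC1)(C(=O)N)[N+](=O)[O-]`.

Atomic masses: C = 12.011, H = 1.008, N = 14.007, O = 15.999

Molecular formula: C7H10N2O3.
M = 7×12.011 + 10×1.008 + 2×14.007 + 3×15.999 = 170.17 g/mol.

170.17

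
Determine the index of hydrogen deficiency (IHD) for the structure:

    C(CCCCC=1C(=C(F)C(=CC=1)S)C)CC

Molecular formula from the SMILES: C14H21FS.
DoU = (2C + 2 + N − H − X)/2 = (2·14 + 2 + 0 − 21 − 1)/2 = 8/2 = 4.
(Structurally: 1 ring(s) + 3 π bond(s) = 4.)

4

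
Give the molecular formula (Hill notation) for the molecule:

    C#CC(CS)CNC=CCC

Heavy atoms from the SMILES: 9 C, 1 N, 1 S.
Implicit hydrogens by atom environment:
  4 × C: 1 H each → 4
  3 × C: 2 H each → 6
  1 × C: 3 H
  1 × C: no H
  1 × N: 1 H
  1 × S: 1 H
  Total hydrogens = 15.
Molecular formula: C9H15NS

C9H15NS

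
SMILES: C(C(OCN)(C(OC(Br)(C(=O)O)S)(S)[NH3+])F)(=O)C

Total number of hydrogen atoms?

13

Hydrogens are implicit in SMILES; fill each atom to its normal valence:
  5 × C: no H
  4 × O: no H
  2 × S: 1 H each → 2
  1 × Br: no H
  1 × C: 3 H
  1 × C: 2 H
  1 × F: no H
  1 × N (charge +1): 3 H
  1 × N: 2 H
  1 × O: 1 H
  Total hydrogens = 13.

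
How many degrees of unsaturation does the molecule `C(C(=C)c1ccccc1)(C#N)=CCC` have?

8

Molecular formula from the SMILES: C13H13N.
DoU = (2C + 2 + N − H − X)/2 = (2·13 + 2 + 1 − 13 − 0)/2 = 16/2 = 8.
(Structurally: 1 ring(s) + 7 π bond(s) = 8.)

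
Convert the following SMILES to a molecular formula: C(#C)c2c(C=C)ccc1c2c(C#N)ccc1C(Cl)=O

C16H8ClNO

Heavy atoms from the SMILES: 16 C, 1 Cl, 1 N, 1 O.
Implicit hydrogens by atom environment:
  6 × C (aromatic): no H
  4 × C (aromatic): 1 H each → 4
  3 × C: no H
  2 × C: 1 H each → 2
  1 × C: 2 H
  1 × Cl: no H
  1 × N: no H
  1 × O: no H
  Total hydrogens = 8.
Molecular formula: C16H8ClNO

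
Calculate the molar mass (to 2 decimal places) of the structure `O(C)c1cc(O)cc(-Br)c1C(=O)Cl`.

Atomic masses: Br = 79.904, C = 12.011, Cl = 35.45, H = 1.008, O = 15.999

265.49

Molecular formula: C8H6BrClO3.
M = 1×79.904 + 8×12.011 + 1×35.45 + 6×1.008 + 3×15.999 = 265.49 g/mol.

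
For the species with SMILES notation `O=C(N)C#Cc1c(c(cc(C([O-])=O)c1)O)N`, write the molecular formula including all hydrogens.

Heavy atoms from the SMILES: 10 C, 2 N, 4 O.
Implicit hydrogens by atom environment:
  4 × C (aromatic): no H
  4 × C: no H
  2 × C (aromatic): 1 H each → 2
  2 × N: 2 H each → 4
  2 × O: no H
  1 × O: 1 H
  1 × O (charge -1): no H
  Total hydrogens = 7.
Net charge -1.
Molecular formula: C10H7N2O4-

C10H7N2O4-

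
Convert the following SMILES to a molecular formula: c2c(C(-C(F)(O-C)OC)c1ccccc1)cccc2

Heavy atoms from the SMILES: 16 C, 1 F, 2 O.
Implicit hydrogens by atom environment:
  10 × C (aromatic): 1 H each → 10
  2 × C: 3 H each → 6
  2 × C (aromatic): no H
  2 × O: no H
  1 × C: 1 H
  1 × C: no H
  1 × F: no H
  Total hydrogens = 17.
Molecular formula: C16H17FO2

C16H17FO2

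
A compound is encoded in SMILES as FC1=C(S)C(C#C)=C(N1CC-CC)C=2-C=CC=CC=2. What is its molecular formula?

C16H16FNS

Heavy atoms from the SMILES: 16 C, 1 F, 1 N, 1 S.
Implicit hydrogens by atom environment:
  5 × C (aromatic): 1 H each → 5
  5 × C (aromatic): no H
  3 × C: 2 H each → 6
  1 × C: 3 H
  1 × C: 1 H
  1 × C: no H
  1 × F: no H
  1 × N (aromatic): no H
  1 × S: 1 H
  Total hydrogens = 16.
Molecular formula: C16H16FNS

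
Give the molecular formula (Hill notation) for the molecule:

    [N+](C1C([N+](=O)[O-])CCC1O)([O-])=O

C5H8N2O5

Heavy atoms from the SMILES: 5 C, 2 N, 5 O.
Implicit hydrogens by atom environment:
  3 × C: 1 H each → 3
  2 × C: 2 H each → 4
  2 × N (charge +1): no H
  2 × O: no H
  2 × O (charge -1): no H
  1 × O: 1 H
  Total hydrogens = 8.
Molecular formula: C5H8N2O5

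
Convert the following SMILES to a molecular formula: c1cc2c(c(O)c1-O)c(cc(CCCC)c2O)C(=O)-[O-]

Heavy atoms from the SMILES: 15 C, 5 O.
Implicit hydrogens by atom environment:
  7 × C (aromatic): no H
  3 × C: 2 H each → 6
  3 × C (aromatic): 1 H each → 3
  3 × O: 1 H each → 3
  1 × C: 3 H
  1 × C: no H
  1 × O: no H
  1 × O (charge -1): no H
  Total hydrogens = 15.
Net charge -1.
Molecular formula: C15H15O5-

C15H15O5-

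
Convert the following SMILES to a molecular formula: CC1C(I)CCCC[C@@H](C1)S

C9H17IS

Heavy atoms from the SMILES: 9 C, 1 I, 1 S.
Implicit hydrogens by atom environment:
  5 × C: 2 H each → 10
  3 × C: 1 H each → 3
  1 × C: 3 H
  1 × I: no H
  1 × S: 1 H
  Total hydrogens = 17.
Molecular formula: C9H17IS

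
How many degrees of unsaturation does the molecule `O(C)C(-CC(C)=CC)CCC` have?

Molecular formula from the SMILES: C10H20O.
DoU = (2C + 2 + N − H − X)/2 = (2·10 + 2 + 0 − 20 − 0)/2 = 2/2 = 1.
(Structurally: 0 ring(s) + 1 π bond(s) = 1.)

1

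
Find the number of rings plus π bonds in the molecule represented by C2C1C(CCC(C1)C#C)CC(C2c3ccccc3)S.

8

Molecular formula from the SMILES: C18H22S.
DoU = (2C + 2 + N − H − X)/2 = (2·18 + 2 + 0 − 22 − 0)/2 = 16/2 = 8.
(Structurally: 3 ring(s) + 5 π bond(s) = 8.)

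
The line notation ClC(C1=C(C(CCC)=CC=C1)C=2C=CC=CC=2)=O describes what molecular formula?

Heavy atoms from the SMILES: 16 C, 1 Cl, 1 O.
Implicit hydrogens by atom environment:
  8 × C (aromatic): 1 H each → 8
  4 × C (aromatic): no H
  2 × C: 2 H each → 4
  1 × C: 3 H
  1 × C: no H
  1 × Cl: no H
  1 × O: no H
  Total hydrogens = 15.
Molecular formula: C16H15ClO

C16H15ClO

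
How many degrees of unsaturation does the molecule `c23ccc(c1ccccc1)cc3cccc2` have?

Molecular formula from the SMILES: C16H12.
DoU = (2C + 2 + N − H − X)/2 = (2·16 + 2 + 0 − 12 − 0)/2 = 22/2 = 11.
(Structurally: 3 ring(s) + 8 π bond(s) = 11.)

11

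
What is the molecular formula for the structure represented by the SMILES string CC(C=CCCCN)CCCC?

C11H23N

Heavy atoms from the SMILES: 11 C, 1 N.
Implicit hydrogens by atom environment:
  6 × C: 2 H each → 12
  3 × C: 1 H each → 3
  2 × C: 3 H each → 6
  1 × N: 2 H
  Total hydrogens = 23.
Molecular formula: C11H23N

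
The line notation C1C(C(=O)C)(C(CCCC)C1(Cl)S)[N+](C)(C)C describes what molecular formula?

C13H25ClNOS+

Heavy atoms from the SMILES: 13 C, 1 Cl, 1 N, 1 O, 1 S.
Implicit hydrogens by atom environment:
  5 × C: 3 H each → 15
  4 × C: 2 H each → 8
  3 × C: no H
  1 × C: 1 H
  1 × Cl: no H
  1 × N (charge +1): no H
  1 × O: no H
  1 × S: 1 H
  Total hydrogens = 25.
Net charge +1.
Molecular formula: C13H25ClNOS+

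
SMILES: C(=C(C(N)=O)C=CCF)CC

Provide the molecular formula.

Heavy atoms from the SMILES: 8 C, 1 F, 1 N, 1 O.
Implicit hydrogens by atom environment:
  3 × C: 1 H each → 3
  2 × C: 2 H each → 4
  2 × C: no H
  1 × C: 3 H
  1 × F: no H
  1 × N: 2 H
  1 × O: no H
  Total hydrogens = 12.
Molecular formula: C8H12FNO

C8H12FNO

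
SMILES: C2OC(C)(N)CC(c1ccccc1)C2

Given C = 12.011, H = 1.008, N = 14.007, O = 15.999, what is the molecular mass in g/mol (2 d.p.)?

Molecular formula: C12H17NO.
M = 12×12.011 + 17×1.008 + 1×14.007 + 1×15.999 = 191.27 g/mol.

191.27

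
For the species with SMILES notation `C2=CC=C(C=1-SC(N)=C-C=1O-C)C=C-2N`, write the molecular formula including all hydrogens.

Heavy atoms from the SMILES: 11 C, 2 N, 1 O, 1 S.
Implicit hydrogens by atom environment:
  5 × C (aromatic): 1 H each → 5
  5 × C (aromatic): no H
  2 × N: 2 H each → 4
  1 × C: 3 H
  1 × O: no H
  1 × S (aromatic): no H
  Total hydrogens = 12.
Molecular formula: C11H12N2OS

C11H12N2OS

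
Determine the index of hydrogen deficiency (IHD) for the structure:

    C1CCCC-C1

1

Molecular formula from the SMILES: C6H12.
DoU = (2C + 2 + N − H − X)/2 = (2·6 + 2 + 0 − 12 − 0)/2 = 2/2 = 1.
(Structurally: 1 ring(s) + 0 π bond(s) = 1.)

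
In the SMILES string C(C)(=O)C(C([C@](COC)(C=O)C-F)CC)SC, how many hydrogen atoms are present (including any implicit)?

Hydrogens are implicit in SMILES; fill each atom to its normal valence:
  4 × C: 3 H each → 12
  3 × C: 2 H each → 6
  3 × C: 1 H each → 3
  3 × O: no H
  2 × C: no H
  1 × F: no H
  1 × S: no H
  Total hydrogens = 21.

21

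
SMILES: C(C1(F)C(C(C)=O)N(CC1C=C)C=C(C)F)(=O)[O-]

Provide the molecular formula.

C12H14F2NO3-

Heavy atoms from the SMILES: 12 C, 2 F, 1 N, 3 O.
Implicit hydrogens by atom environment:
  4 × C: 1 H each → 4
  4 × C: no H
  2 × C: 3 H each → 6
  2 × C: 2 H each → 4
  2 × F: no H
  2 × O: no H
  1 × N: no H
  1 × O (charge -1): no H
  Total hydrogens = 14.
Net charge -1.
Molecular formula: C12H14F2NO3-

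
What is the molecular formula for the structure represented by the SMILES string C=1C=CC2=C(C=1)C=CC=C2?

C10H8

Heavy atoms from the SMILES: 10 C.
Implicit hydrogens by atom environment:
  8 × C (aromatic): 1 H each → 8
  2 × C (aromatic): no H
  Total hydrogens = 8.
Molecular formula: C10H8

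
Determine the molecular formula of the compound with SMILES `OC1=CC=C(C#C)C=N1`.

C7H5NO

Heavy atoms from the SMILES: 7 C, 1 N, 1 O.
Implicit hydrogens by atom environment:
  3 × C (aromatic): 1 H each → 3
  2 × C (aromatic): no H
  1 × C: 1 H
  1 × C: no H
  1 × N (aromatic): no H
  1 × O: 1 H
  Total hydrogens = 5.
Molecular formula: C7H5NO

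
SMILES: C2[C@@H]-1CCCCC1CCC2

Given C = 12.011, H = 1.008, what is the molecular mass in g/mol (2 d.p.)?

Molecular formula: C10H18.
M = 10×12.011 + 18×1.008 = 138.25 g/mol.

138.25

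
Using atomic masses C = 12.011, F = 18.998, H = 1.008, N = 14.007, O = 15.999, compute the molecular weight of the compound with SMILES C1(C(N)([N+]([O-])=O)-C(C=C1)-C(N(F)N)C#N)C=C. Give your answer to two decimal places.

241.23

Molecular formula: C9H12FN5O2.
M = 9×12.011 + 1×18.998 + 12×1.008 + 5×14.007 + 2×15.999 = 241.23 g/mol.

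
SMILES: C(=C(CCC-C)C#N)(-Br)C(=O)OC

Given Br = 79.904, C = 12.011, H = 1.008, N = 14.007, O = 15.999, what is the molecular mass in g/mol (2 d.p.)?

246.10

Molecular formula: C9H12BrNO2.
M = 1×79.904 + 9×12.011 + 12×1.008 + 1×14.007 + 2×15.999 = 246.10 g/mol.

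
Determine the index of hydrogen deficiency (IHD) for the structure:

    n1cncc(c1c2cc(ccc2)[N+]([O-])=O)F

9

Molecular formula from the SMILES: C10H6FN3O2.
DoU = (2C + 2 + N − H − X)/2 = (2·10 + 2 + 3 − 6 − 1)/2 = 18/2 = 9.
(Structurally: 2 ring(s) + 7 π bond(s) = 9.)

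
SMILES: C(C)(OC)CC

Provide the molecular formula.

Heavy atoms from the SMILES: 5 C, 1 O.
Implicit hydrogens by atom environment:
  3 × C: 3 H each → 9
  1 × C: 2 H
  1 × C: 1 H
  1 × O: no H
  Total hydrogens = 12.
Molecular formula: C5H12O

C5H12O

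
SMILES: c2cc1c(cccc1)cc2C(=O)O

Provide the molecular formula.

C11H8O2

Heavy atoms from the SMILES: 11 C, 2 O.
Implicit hydrogens by atom environment:
  7 × C (aromatic): 1 H each → 7
  3 × C (aromatic): no H
  1 × C: no H
  1 × O: 1 H
  1 × O: no H
  Total hydrogens = 8.
Molecular formula: C11H8O2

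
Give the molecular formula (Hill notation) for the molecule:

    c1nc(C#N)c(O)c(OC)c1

Heavy atoms from the SMILES: 7 C, 2 N, 2 O.
Implicit hydrogens by atom environment:
  3 × C (aromatic): no H
  2 × C (aromatic): 1 H each → 2
  1 × C: 3 H
  1 × C: no H
  1 × N (aromatic): no H
  1 × N: no H
  1 × O: 1 H
  1 × O: no H
  Total hydrogens = 6.
Molecular formula: C7H6N2O2

C7H6N2O2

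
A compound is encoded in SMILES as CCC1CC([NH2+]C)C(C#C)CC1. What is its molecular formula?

C11H20N+

Heavy atoms from the SMILES: 11 C, 1 N.
Implicit hydrogens by atom environment:
  4 × C: 2 H each → 8
  4 × C: 1 H each → 4
  2 × C: 3 H each → 6
  1 × C: no H
  1 × N (charge +1): 2 H
  Total hydrogens = 20.
Net charge +1.
Molecular formula: C11H20N+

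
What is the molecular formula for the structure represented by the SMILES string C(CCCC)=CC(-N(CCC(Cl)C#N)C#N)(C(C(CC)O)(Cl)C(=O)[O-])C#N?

C18H23Cl2N4O3-

Heavy atoms from the SMILES: 18 C, 2 Cl, 4 N, 3 O.
Implicit hydrogens by atom environment:
  6 × C: 2 H each → 12
  6 × C: no H
  4 × C: 1 H each → 4
  4 × N: no H
  2 × C: 3 H each → 6
  2 × Cl: no H
  1 × O: 1 H
  1 × O: no H
  1 × O (charge -1): no H
  Total hydrogens = 23.
Net charge -1.
Molecular formula: C18H23Cl2N4O3-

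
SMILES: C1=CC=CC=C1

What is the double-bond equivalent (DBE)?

4

Molecular formula from the SMILES: C6H6.
DoU = (2C + 2 + N − H − X)/2 = (2·6 + 2 + 0 − 6 − 0)/2 = 8/2 = 4.
(Structurally: 1 ring(s) + 3 π bond(s) = 4.)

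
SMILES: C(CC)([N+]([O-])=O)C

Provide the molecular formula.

Heavy atoms from the SMILES: 4 C, 1 N, 2 O.
Implicit hydrogens by atom environment:
  2 × C: 3 H each → 6
  1 × C: 2 H
  1 × C: 1 H
  1 × N (charge +1): no H
  1 × O: no H
  1 × O (charge -1): no H
  Total hydrogens = 9.
Molecular formula: C4H9NO2

C4H9NO2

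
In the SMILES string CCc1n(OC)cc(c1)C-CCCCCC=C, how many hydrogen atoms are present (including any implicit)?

Hydrogens are implicit in SMILES; fill each atom to its normal valence:
  8 × C: 2 H each → 16
  2 × C: 3 H each → 6
  2 × C (aromatic): 1 H each → 2
  2 × C (aromatic): no H
  1 × C: 1 H
  1 × N (aromatic): no H
  1 × O: no H
  Total hydrogens = 25.

25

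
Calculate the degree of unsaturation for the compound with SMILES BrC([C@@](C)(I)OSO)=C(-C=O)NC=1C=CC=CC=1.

6

Molecular formula from the SMILES: C11H11BrINO3S.
DoU = (2C + 2 + N − H − X)/2 = (2·11 + 2 + 1 − 11 − 2)/2 = 12/2 = 6.
(Structurally: 1 ring(s) + 5 π bond(s) = 6.)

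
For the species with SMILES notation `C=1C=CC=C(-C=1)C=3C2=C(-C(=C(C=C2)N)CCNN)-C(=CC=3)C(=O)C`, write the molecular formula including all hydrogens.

C20H21N3O

Heavy atoms from the SMILES: 20 C, 3 N, 1 O.
Implicit hydrogens by atom environment:
  9 × C (aromatic): 1 H each → 9
  7 × C (aromatic): no H
  2 × C: 2 H each → 4
  2 × N: 2 H each → 4
  1 × C: 3 H
  1 × C: no H
  1 × N: 1 H
  1 × O: no H
  Total hydrogens = 21.
Molecular formula: C20H21N3O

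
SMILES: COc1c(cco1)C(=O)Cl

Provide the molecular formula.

C6H5ClO3

Heavy atoms from the SMILES: 6 C, 1 Cl, 3 O.
Implicit hydrogens by atom environment:
  2 × C (aromatic): 1 H each → 2
  2 × C (aromatic): no H
  2 × O: no H
  1 × C: 3 H
  1 × C: no H
  1 × Cl: no H
  1 × O (aromatic): no H
  Total hydrogens = 5.
Molecular formula: C6H5ClO3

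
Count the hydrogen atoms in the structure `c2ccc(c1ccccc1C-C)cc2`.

14

Hydrogens are implicit in SMILES; fill each atom to its normal valence:
  9 × C (aromatic): 1 H each → 9
  3 × C (aromatic): no H
  1 × C: 3 H
  1 × C: 2 H
  Total hydrogens = 14.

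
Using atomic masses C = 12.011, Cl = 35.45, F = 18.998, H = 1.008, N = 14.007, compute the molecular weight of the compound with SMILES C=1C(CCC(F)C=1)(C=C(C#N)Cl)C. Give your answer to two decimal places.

199.65

Molecular formula: C10H11ClFN.
M = 10×12.011 + 1×35.45 + 1×18.998 + 11×1.008 + 1×14.007 = 199.65 g/mol.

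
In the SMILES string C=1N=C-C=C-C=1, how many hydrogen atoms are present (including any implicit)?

5

Hydrogens are implicit in SMILES; fill each atom to its normal valence:
  5 × C (aromatic): 1 H each → 5
  1 × N (aromatic): no H
  Total hydrogens = 5.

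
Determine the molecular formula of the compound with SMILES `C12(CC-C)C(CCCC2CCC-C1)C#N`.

C14H23N

Heavy atoms from the SMILES: 14 C, 1 N.
Implicit hydrogens by atom environment:
  9 × C: 2 H each → 18
  2 × C: 1 H each → 2
  2 × C: no H
  1 × C: 3 H
  1 × N: no H
  Total hydrogens = 23.
Molecular formula: C14H23N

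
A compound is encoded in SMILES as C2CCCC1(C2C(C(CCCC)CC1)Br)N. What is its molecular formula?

Heavy atoms from the SMILES: 1 Br, 14 C, 1 N.
Implicit hydrogens by atom environment:
  9 × C: 2 H each → 18
  3 × C: 1 H each → 3
  1 × Br: no H
  1 × C: 3 H
  1 × C: no H
  1 × N: 2 H
  Total hydrogens = 26.
Molecular formula: C14H26BrN

C14H26BrN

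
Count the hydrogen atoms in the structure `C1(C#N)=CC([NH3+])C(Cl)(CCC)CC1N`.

17

Hydrogens are implicit in SMILES; fill each atom to its normal valence:
  3 × C: 2 H each → 6
  3 × C: 1 H each → 3
  3 × C: no H
  1 × C: 3 H
  1 × Cl: no H
  1 × N (charge +1): 3 H
  1 × N: 2 H
  1 × N: no H
  Total hydrogens = 17.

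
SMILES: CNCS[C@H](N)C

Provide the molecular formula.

C4H12N2S

Heavy atoms from the SMILES: 4 C, 2 N, 1 S.
Implicit hydrogens by atom environment:
  2 × C: 3 H each → 6
  1 × C: 2 H
  1 × C: 1 H
  1 × N: 2 H
  1 × N: 1 H
  1 × S: no H
  Total hydrogens = 12.
Molecular formula: C4H12N2S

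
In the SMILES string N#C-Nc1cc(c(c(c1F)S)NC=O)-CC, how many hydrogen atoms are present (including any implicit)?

10

Hydrogens are implicit in SMILES; fill each atom to its normal valence:
  5 × C (aromatic): no H
  2 × N: 1 H each → 2
  1 × C: 3 H
  1 × C: 2 H
  1 × C (aromatic): 1 H
  1 × C: 1 H
  1 × C: no H
  1 × F: no H
  1 × N: no H
  1 × O: no H
  1 × S: 1 H
  Total hydrogens = 10.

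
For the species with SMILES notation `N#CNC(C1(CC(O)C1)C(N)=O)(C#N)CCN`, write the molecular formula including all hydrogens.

Heavy atoms from the SMILES: 10 C, 5 N, 2 O.
Implicit hydrogens by atom environment:
  5 × C: no H
  4 × C: 2 H each → 8
  2 × N: 2 H each → 4
  2 × N: no H
  1 × C: 1 H
  1 × N: 1 H
  1 × O: 1 H
  1 × O: no H
  Total hydrogens = 15.
Molecular formula: C10H15N5O2

C10H15N5O2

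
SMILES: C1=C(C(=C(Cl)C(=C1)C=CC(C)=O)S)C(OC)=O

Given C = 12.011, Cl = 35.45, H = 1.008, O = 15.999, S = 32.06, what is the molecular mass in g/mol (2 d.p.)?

270.73

Molecular formula: C12H11ClO3S.
M = 12×12.011 + 1×35.45 + 11×1.008 + 3×15.999 + 1×32.06 = 270.73 g/mol.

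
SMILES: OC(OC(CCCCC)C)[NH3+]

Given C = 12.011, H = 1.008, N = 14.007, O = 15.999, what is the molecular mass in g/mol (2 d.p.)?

162.25

Molecular formula: C8H20NO2+.
M = 8×12.011 + 20×1.008 + 1×14.007 + 2×15.999 = 162.25 g/mol.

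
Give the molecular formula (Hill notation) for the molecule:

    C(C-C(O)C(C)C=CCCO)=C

C10H18O2

Heavy atoms from the SMILES: 10 C, 2 O.
Implicit hydrogens by atom environment:
  5 × C: 1 H each → 5
  4 × C: 2 H each → 8
  2 × O: 1 H each → 2
  1 × C: 3 H
  Total hydrogens = 18.
Molecular formula: C10H18O2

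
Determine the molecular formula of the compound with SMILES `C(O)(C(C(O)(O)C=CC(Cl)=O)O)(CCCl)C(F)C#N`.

C10H12Cl2FNO5

Heavy atoms from the SMILES: 10 C, 2 Cl, 1 F, 1 N, 5 O.
Implicit hydrogens by atom environment:
  4 × C: 1 H each → 4
  4 × C: no H
  4 × O: 1 H each → 4
  2 × C: 2 H each → 4
  2 × Cl: no H
  1 × F: no H
  1 × N: no H
  1 × O: no H
  Total hydrogens = 12.
Molecular formula: C10H12Cl2FNO5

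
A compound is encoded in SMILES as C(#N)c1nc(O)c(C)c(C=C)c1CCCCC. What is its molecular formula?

Heavy atoms from the SMILES: 14 C, 2 N, 1 O.
Implicit hydrogens by atom environment:
  5 × C: 2 H each → 10
  5 × C (aromatic): no H
  2 × C: 3 H each → 6
  1 × C: 1 H
  1 × C: no H
  1 × N (aromatic): no H
  1 × N: no H
  1 × O: 1 H
  Total hydrogens = 18.
Molecular formula: C14H18N2O

C14H18N2O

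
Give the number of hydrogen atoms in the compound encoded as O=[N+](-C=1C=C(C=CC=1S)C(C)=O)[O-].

Hydrogens are implicit in SMILES; fill each atom to its normal valence:
  3 × C (aromatic): 1 H each → 3
  3 × C (aromatic): no H
  2 × O: no H
  1 × C: 3 H
  1 × C: no H
  1 × N (charge +1): no H
  1 × O (charge -1): no H
  1 × S: 1 H
  Total hydrogens = 7.

7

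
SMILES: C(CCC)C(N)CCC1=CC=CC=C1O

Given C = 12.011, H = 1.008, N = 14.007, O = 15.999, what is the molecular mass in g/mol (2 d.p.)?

Molecular formula: C13H21NO.
M = 13×12.011 + 21×1.008 + 1×14.007 + 1×15.999 = 207.32 g/mol.

207.32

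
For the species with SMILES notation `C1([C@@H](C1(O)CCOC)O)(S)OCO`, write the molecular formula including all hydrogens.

C7H14O5S

Heavy atoms from the SMILES: 7 C, 5 O, 1 S.
Implicit hydrogens by atom environment:
  3 × C: 2 H each → 6
  3 × O: 1 H each → 3
  2 × C: no H
  2 × O: no H
  1 × C: 3 H
  1 × C: 1 H
  1 × S: 1 H
  Total hydrogens = 14.
Molecular formula: C7H14O5S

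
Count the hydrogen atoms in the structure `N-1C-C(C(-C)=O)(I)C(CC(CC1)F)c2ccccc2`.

Hydrogens are implicit in SMILES; fill each atom to its normal valence:
  5 × C (aromatic): 1 H each → 5
  4 × C: 2 H each → 8
  2 × C: 1 H each → 2
  2 × C: no H
  1 × C: 3 H
  1 × C (aromatic): no H
  1 × F: no H
  1 × I: no H
  1 × N: 1 H
  1 × O: no H
  Total hydrogens = 19.

19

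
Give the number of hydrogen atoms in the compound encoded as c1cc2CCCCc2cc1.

Hydrogens are implicit in SMILES; fill each atom to its normal valence:
  4 × C: 2 H each → 8
  4 × C (aromatic): 1 H each → 4
  2 × C (aromatic): no H
  Total hydrogens = 12.

12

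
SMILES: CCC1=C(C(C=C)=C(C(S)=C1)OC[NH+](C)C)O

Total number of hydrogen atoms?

Hydrogens are implicit in SMILES; fill each atom to its normal valence:
  5 × C (aromatic): no H
  3 × C: 3 H each → 9
  3 × C: 2 H each → 6
  1 × C (aromatic): 1 H
  1 × C: 1 H
  1 × N (charge +1): 1 H
  1 × O: 1 H
  1 × O: no H
  1 × S: 1 H
  Total hydrogens = 20.

20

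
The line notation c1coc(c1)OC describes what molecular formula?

Heavy atoms from the SMILES: 5 C, 2 O.
Implicit hydrogens by atom environment:
  3 × C (aromatic): 1 H each → 3
  1 × C: 3 H
  1 × C (aromatic): no H
  1 × O (aromatic): no H
  1 × O: no H
  Total hydrogens = 6.
Molecular formula: C5H6O2

C5H6O2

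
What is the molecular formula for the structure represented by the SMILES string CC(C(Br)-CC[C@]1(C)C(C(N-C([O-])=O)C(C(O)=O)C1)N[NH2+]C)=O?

C14H24BrN3O5

Heavy atoms from the SMILES: 1 Br, 14 C, 3 N, 5 O.
Implicit hydrogens by atom environment:
  4 × C: 1 H each → 4
  4 × C: no H
  3 × C: 3 H each → 9
  3 × C: 2 H each → 6
  3 × O: no H
  2 × N: 1 H each → 2
  1 × Br: no H
  1 × N (charge +1): 2 H
  1 × O: 1 H
  1 × O (charge -1): no H
  Total hydrogens = 24.
Molecular formula: C14H24BrN3O5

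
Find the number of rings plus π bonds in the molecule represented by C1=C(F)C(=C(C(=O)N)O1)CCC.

Molecular formula from the SMILES: C8H10FNO2.
DoU = (2C + 2 + N − H − X)/2 = (2·8 + 2 + 1 − 10 − 1)/2 = 8/2 = 4.
(Structurally: 1 ring(s) + 3 π bond(s) = 4.)

4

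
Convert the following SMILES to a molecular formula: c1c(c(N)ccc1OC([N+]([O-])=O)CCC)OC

Heavy atoms from the SMILES: 11 C, 2 N, 4 O.
Implicit hydrogens by atom environment:
  3 × C (aromatic): 1 H each → 3
  3 × C (aromatic): no H
  3 × O: no H
  2 × C: 3 H each → 6
  2 × C: 2 H each → 4
  1 × C: 1 H
  1 × N: 2 H
  1 × N (charge +1): no H
  1 × O (charge -1): no H
  Total hydrogens = 16.
Molecular formula: C11H16N2O4

C11H16N2O4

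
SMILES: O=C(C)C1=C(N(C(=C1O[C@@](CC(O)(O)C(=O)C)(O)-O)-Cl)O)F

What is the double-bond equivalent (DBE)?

5

Molecular formula from the SMILES: C11H13ClFNO8.
DoU = (2C + 2 + N − H − X)/2 = (2·11 + 2 + 1 − 13 − 2)/2 = 10/2 = 5.
(Structurally: 1 ring(s) + 4 π bond(s) = 5.)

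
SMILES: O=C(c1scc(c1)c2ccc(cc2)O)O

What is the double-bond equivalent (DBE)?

8

Molecular formula from the SMILES: C11H8O3S.
DoU = (2C + 2 + N − H − X)/2 = (2·11 + 2 + 0 − 8 − 0)/2 = 16/2 = 8.
(Structurally: 2 ring(s) + 6 π bond(s) = 8.)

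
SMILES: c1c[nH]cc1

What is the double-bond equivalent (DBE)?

Molecular formula from the SMILES: C4H5N.
DoU = (2C + 2 + N − H − X)/2 = (2·4 + 2 + 1 − 5 − 0)/2 = 6/2 = 3.
(Structurally: 1 ring(s) + 2 π bond(s) = 3.)

3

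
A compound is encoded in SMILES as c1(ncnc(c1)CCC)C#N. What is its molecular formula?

Heavy atoms from the SMILES: 8 C, 3 N.
Implicit hydrogens by atom environment:
  2 × C: 2 H each → 4
  2 × C (aromatic): 1 H each → 2
  2 × C (aromatic): no H
  2 × N (aromatic): no H
  1 × C: 3 H
  1 × C: no H
  1 × N: no H
  Total hydrogens = 9.
Molecular formula: C8H9N3

C8H9N3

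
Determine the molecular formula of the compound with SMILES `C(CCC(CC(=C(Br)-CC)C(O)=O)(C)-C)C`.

Heavy atoms from the SMILES: 1 Br, 13 C, 2 O.
Implicit hydrogens by atom environment:
  5 × C: 2 H each → 10
  4 × C: 3 H each → 12
  4 × C: no H
  1 × Br: no H
  1 × O: 1 H
  1 × O: no H
  Total hydrogens = 23.
Molecular formula: C13H23BrO2

C13H23BrO2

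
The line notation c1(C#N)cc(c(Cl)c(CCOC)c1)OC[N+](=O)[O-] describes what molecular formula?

Heavy atoms from the SMILES: 11 C, 1 Cl, 2 N, 4 O.
Implicit hydrogens by atom environment:
  4 × C (aromatic): no H
  3 × C: 2 H each → 6
  3 × O: no H
  2 × C (aromatic): 1 H each → 2
  1 × C: 3 H
  1 × C: no H
  1 × Cl: no H
  1 × N: no H
  1 × N (charge +1): no H
  1 × O (charge -1): no H
  Total hydrogens = 11.
Molecular formula: C11H11ClN2O4

C11H11ClN2O4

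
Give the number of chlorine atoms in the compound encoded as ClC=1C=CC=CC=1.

The symbol for chlorine appears 1 time in the SMILES.

1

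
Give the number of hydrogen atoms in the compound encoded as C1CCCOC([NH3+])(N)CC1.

Hydrogens are implicit in SMILES; fill each atom to its normal valence:
  6 × C: 2 H each → 12
  1 × C: no H
  1 × N (charge +1): 3 H
  1 × N: 2 H
  1 × O: no H
  Total hydrogens = 17.

17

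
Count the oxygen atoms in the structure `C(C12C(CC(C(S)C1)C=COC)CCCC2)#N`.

1

The symbol for oxygen appears 1 time in the SMILES.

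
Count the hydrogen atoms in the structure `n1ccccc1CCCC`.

Hydrogens are implicit in SMILES; fill each atom to its normal valence:
  4 × C (aromatic): 1 H each → 4
  3 × C: 2 H each → 6
  1 × C: 3 H
  1 × C (aromatic): no H
  1 × N (aromatic): no H
  Total hydrogens = 13.

13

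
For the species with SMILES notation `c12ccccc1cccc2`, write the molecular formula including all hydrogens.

Heavy atoms from the SMILES: 10 C.
Implicit hydrogens by atom environment:
  8 × C (aromatic): 1 H each → 8
  2 × C (aromatic): no H
  Total hydrogens = 8.
Molecular formula: C10H8

C10H8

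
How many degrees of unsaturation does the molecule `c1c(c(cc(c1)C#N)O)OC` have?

6

Molecular formula from the SMILES: C8H7NO2.
DoU = (2C + 2 + N − H − X)/2 = (2·8 + 2 + 1 − 7 − 0)/2 = 12/2 = 6.
(Structurally: 1 ring(s) + 5 π bond(s) = 6.)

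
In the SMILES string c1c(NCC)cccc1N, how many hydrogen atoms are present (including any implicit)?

Hydrogens are implicit in SMILES; fill each atom to its normal valence:
  4 × C (aromatic): 1 H each → 4
  2 × C (aromatic): no H
  1 × C: 3 H
  1 × C: 2 H
  1 × N: 2 H
  1 × N: 1 H
  Total hydrogens = 12.

12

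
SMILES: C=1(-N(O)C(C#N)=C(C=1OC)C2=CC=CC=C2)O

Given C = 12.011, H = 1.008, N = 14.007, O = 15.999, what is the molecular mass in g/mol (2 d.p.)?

Molecular formula: C12H10N2O3.
M = 12×12.011 + 10×1.008 + 2×14.007 + 3×15.999 = 230.22 g/mol.

230.22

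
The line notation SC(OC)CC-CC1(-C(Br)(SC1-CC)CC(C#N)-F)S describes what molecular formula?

Heavy atoms from the SMILES: 1 Br, 13 C, 1 F, 1 N, 1 O, 3 S.
Implicit hydrogens by atom environment:
  5 × C: 2 H each → 10
  3 × C: 1 H each → 3
  3 × C: no H
  2 × C: 3 H each → 6
  2 × S: 1 H each → 2
  1 × Br: no H
  1 × F: no H
  1 × N: no H
  1 × O: no H
  1 × S: no H
  Total hydrogens = 21.
Molecular formula: C13H21BrFNOS3

C13H21BrFNOS3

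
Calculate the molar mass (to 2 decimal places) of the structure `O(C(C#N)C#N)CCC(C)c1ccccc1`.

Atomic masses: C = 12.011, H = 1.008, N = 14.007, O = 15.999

214.27

Molecular formula: C13H14N2O.
M = 13×12.011 + 14×1.008 + 2×14.007 + 1×15.999 = 214.27 g/mol.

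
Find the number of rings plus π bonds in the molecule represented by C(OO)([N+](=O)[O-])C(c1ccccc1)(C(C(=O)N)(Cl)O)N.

6

Molecular formula from the SMILES: C10H12ClN3O6.
DoU = (2C + 2 + N − H − X)/2 = (2·10 + 2 + 3 − 12 − 1)/2 = 12/2 = 6.
(Structurally: 1 ring(s) + 5 π bond(s) = 6.)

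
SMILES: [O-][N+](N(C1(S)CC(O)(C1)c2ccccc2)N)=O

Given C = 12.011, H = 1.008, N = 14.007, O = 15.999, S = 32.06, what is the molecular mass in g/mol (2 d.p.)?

255.29

Molecular formula: C10H13N3O3S.
M = 10×12.011 + 13×1.008 + 3×14.007 + 3×15.999 + 1×32.06 = 255.29 g/mol.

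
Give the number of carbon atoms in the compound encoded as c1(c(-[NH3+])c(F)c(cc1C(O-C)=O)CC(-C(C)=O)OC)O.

13

The symbol for carbon appears 13 times in the SMILES. Lowercase c denotes aromatic carbon and counts toward C.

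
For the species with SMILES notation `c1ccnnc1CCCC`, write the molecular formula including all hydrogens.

C8H12N2

Heavy atoms from the SMILES: 8 C, 2 N.
Implicit hydrogens by atom environment:
  3 × C: 2 H each → 6
  3 × C (aromatic): 1 H each → 3
  2 × N (aromatic): no H
  1 × C: 3 H
  1 × C (aromatic): no H
  Total hydrogens = 12.
Molecular formula: C8H12N2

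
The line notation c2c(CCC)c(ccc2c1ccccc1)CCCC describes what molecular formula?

C19H24

Heavy atoms from the SMILES: 19 C.
Implicit hydrogens by atom environment:
  8 × C (aromatic): 1 H each → 8
  5 × C: 2 H each → 10
  4 × C (aromatic): no H
  2 × C: 3 H each → 6
  Total hydrogens = 24.
Molecular formula: C19H24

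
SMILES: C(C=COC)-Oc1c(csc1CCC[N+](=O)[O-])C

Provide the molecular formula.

Heavy atoms from the SMILES: 12 C, 1 N, 4 O, 1 S.
Implicit hydrogens by atom environment:
  4 × C: 2 H each → 8
  3 × C (aromatic): no H
  3 × O: no H
  2 × C: 3 H each → 6
  2 × C: 1 H each → 2
  1 × C (aromatic): 1 H
  1 × N (charge +1): no H
  1 × O (charge -1): no H
  1 × S (aromatic): no H
  Total hydrogens = 17.
Molecular formula: C12H17NO4S

C12H17NO4S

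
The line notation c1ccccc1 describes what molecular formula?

C6H6

Heavy atoms from the SMILES: 6 C.
Implicit hydrogens by atom environment:
  6 × C (aromatic): 1 H each → 6
  Total hydrogens = 6.
Molecular formula: C6H6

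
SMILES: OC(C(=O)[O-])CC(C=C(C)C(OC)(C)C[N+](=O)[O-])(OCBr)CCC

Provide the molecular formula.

C15H25BrNO7-

Heavy atoms from the SMILES: 1 Br, 15 C, 1 N, 7 O.
Implicit hydrogens by atom environment:
  5 × C: 2 H each → 10
  4 × C: 3 H each → 12
  4 × C: no H
  4 × O: no H
  2 × C: 1 H each → 2
  2 × O (charge -1): no H
  1 × Br: no H
  1 × N (charge +1): no H
  1 × O: 1 H
  Total hydrogens = 25.
Net charge -1.
Molecular formula: C15H25BrNO7-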